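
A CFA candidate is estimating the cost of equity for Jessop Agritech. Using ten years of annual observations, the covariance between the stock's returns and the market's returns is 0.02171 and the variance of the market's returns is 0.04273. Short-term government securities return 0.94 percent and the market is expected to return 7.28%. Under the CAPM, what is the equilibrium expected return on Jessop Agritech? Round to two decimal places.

β = Cov(R_i, R_m) / Var(R_m) = 0.02171 / 0.04273 = 0.5081
MRP = 7.28% − 0.94% = 6.34%
E(R) = R_f + β × MRP = 0.94% + 0.5081 × 6.34% = 4.16%

4.16%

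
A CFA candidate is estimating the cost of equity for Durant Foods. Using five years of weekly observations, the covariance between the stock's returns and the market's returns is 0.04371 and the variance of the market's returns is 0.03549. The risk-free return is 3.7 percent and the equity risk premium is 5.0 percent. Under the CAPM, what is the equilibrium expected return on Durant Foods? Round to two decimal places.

9.86%

β = Cov(R_i, R_m) / Var(R_m) = 0.04371 / 0.03549 = 1.2316
E(R) = R_f + β × MRP = 3.7% + 1.2316 × 5.0% = 9.86%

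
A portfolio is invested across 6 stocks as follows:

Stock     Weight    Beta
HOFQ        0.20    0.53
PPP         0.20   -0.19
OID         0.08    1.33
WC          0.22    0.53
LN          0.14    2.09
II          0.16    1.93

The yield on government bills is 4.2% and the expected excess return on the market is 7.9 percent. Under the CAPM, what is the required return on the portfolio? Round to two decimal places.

11.25%

β_P = Σ w_i β_i = 0.20×0.53 + 0.20×-0.19 + 0.08×1.33 + 0.22×0.53 + 0.14×2.09 + 0.16×1.93 = 0.8924
E(R_P) = R_f + β_P × MRP = 4.2% + 0.8924 × 7.9% = 11.25%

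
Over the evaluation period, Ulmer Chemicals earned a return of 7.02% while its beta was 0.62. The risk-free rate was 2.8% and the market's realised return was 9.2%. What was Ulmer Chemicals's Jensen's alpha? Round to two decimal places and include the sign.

Market excess return = 9.2% − 2.8% = 6.40%
CAPM benchmark = R_f + β(R_m − R_f) = 2.8% + 0.62 × 6.4% = 6.7680%
α = actual − benchmark = 7.02% − 6.7680% = +0.25%

+0.25%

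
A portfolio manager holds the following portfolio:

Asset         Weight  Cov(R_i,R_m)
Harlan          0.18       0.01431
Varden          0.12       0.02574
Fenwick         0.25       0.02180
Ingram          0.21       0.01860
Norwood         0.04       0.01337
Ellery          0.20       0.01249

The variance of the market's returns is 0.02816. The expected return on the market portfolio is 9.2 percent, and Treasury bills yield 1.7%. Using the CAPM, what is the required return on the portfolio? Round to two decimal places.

6.51%

β_Harlan = 0.01431 / 0.02816 = 0.5082
β_Varden = 0.02574 / 0.02816 = 0.9141
β_Fenwick = 0.02180 / 0.02816 = 0.7741
β_Ingram = 0.01860 / 0.02816 = 0.6605
β_Norwood = 0.01337 / 0.02816 = 0.4748
β_Ellery = 0.01249 / 0.02816 = 0.4435
β_P = Σ w_i β_i = 0.18×0.5082 + 0.12×0.9141 + 0.25×0.7741 + 0.21×0.6605 + 0.04×0.4748 + 0.20×0.4435 = 0.6411
MRP = 9.2% − 1.7% = 7.50%
E(R_P) = R_f + β_P × MRP = 1.7% + 0.6411 × 7.5% = 6.51%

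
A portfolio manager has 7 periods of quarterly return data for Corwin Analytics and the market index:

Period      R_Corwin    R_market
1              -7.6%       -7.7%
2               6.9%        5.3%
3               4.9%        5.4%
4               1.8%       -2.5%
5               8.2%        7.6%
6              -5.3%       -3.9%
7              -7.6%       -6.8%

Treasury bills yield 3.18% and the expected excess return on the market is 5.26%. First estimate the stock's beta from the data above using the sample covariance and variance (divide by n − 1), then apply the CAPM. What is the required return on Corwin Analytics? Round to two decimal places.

Mean R_i = (-7.6 + 6.9 + 4.9 + 1.8 + 8.2 − 5.3 − 7.6) / 7 = 0.1857%
Mean R_m = (-7.7 + 5.3 + 5.4 − 2.5 + 7.6 − 3.9 − 6.8) / 7 = -0.3714%
Σ(R_i − R̄_i)(R_m − R̄_m) = 252.2029  ⇒  Cov = 252.2029 / 6 = 42.0338
Σ(R_m − R̄_m)² = 241.0343  ⇒  Var(R_m) = 241.0343 / 6 = 40.1724
β = Cov / Var(R_m) = 42.0338 / 40.1724 = 1.0463
E(R) = R_f + β × MRP = 3.18% + 1.0463 × 5.26% = 8.68%

8.68%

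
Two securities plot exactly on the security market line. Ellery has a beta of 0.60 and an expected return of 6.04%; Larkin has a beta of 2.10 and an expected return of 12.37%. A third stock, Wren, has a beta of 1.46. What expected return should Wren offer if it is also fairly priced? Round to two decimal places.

MRP (SML slope) = (12.37% − 6.04%) / (2.10 − 0.60) = 6.33% / 1.50 = 4.2200%
R_f (intercept) = 6.04% − 0.60 × 4.2200% = 3.5080%
E(R_Wren) = R_f + β × MRP = 3.5080% + 1.46 × 4.2200% = 9.67%

9.67%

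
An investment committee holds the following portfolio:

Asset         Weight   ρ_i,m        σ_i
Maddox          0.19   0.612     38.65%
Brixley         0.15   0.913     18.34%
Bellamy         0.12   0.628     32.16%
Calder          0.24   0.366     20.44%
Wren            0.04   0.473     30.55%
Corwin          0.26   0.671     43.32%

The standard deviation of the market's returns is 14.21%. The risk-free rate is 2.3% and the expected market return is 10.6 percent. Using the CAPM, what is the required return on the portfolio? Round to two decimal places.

13.61%

β_Maddox = 0.612 × 38.65% / 14.21% = 1.6646
β_Brixley = 0.913 × 18.34% / 14.21% = 1.1784
β_Bellamy = 0.628 × 32.16% / 14.21% = 1.4213
β_Calder = 0.366 × 20.44% / 14.21% = 0.5265
β_Wren = 0.473 × 30.55% / 14.21% = 1.0169
β_Corwin = 0.671 × 43.32% / 14.21% = 2.0456
β_P = Σ w_i β_i = 0.19×1.6646 + 0.15×1.1784 + 0.12×1.4213 + 0.24×0.5265 + 0.04×1.0169 + 0.26×2.0456 = 1.3625
MRP = 10.6% − 2.3% = 8.30%
E(R_P) = R_f + β_P × MRP = 2.3% + 1.3625 × 8.3% = 13.61%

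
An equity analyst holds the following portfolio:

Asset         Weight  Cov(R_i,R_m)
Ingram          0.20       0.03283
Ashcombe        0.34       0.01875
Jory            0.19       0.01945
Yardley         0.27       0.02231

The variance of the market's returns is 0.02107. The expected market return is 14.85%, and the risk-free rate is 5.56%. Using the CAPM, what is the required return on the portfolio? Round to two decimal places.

β_Ingram = 0.03283 / 0.02107 = 1.5581
β_Ashcombe = 0.01875 / 0.02107 = 0.8899
β_Jory = 0.01945 / 0.02107 = 0.9231
β_Yardley = 0.02231 / 0.02107 = 1.0589
β_P = Σ w_i β_i = 0.20×1.5581 + 0.34×0.8899 + 0.19×0.9231 + 0.27×1.0589 = 1.0755
MRP = 14.85% − 5.56% = 9.29%
E(R_P) = R_f + β_P × MRP = 5.56% + 1.0755 × 9.29% = 15.55%

15.55%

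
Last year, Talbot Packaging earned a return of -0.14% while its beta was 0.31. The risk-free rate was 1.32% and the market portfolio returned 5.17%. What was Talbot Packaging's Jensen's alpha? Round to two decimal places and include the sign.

-2.65%

Market excess return = 5.17% − 1.32% = 3.85%
CAPM benchmark = R_f + β(R_m − R_f) = 1.32% + 0.31 × 3.85% = 2.5135%
α = actual − benchmark = -0.14% − 2.5135% = -2.65%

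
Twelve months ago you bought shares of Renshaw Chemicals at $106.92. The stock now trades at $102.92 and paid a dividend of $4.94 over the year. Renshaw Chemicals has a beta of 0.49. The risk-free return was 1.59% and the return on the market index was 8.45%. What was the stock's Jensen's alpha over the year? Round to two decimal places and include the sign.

Realised HPR = (P1 + D1 − P0) / P0 = (102.92 + 4.94 − 106.92) / 106.92 = 0.94 / 106.92 = 0.8792%
MRP = 8.45% − 1.59% = 6.86%
CAPM required = R_f + β·MRP = 1.59% + 0.49 × 6.86% = 4.9514%
α = realised − required = 0.8792% − 4.9514% = -4.07%

-4.07%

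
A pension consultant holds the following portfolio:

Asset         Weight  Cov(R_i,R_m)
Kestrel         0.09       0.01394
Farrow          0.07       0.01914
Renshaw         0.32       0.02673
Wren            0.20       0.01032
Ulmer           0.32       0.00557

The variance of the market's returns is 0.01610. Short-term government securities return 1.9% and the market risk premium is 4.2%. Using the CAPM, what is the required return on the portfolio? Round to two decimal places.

β_Kestrel = 0.01394 / 0.01610 = 0.8658
β_Farrow = 0.01914 / 0.01610 = 1.1888
β_Renshaw = 0.02673 / 0.01610 = 1.6602
β_Wren = 0.01032 / 0.01610 = 0.6410
β_Ulmer = 0.00557 / 0.01610 = 0.3460
β_P = Σ w_i β_i = 0.09×0.8658 + 0.07×1.1888 + 0.32×1.6602 + 0.20×0.6410 + 0.32×0.3460 = 0.9313
E(R_P) = R_f + β_P × MRP = 1.9% + 0.9313 × 4.2% = 5.81%

5.81%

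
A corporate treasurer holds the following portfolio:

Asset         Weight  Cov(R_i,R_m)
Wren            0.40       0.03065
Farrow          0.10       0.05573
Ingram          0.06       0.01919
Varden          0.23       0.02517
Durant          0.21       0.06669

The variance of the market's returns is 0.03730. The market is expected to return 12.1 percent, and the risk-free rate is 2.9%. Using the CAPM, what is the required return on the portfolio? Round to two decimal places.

β_Wren = 0.03065 / 0.03730 = 0.8217
β_Farrow = 0.05573 / 0.03730 = 1.4941
β_Ingram = 0.01919 / 0.03730 = 0.5145
β_Varden = 0.02517 / 0.03730 = 0.6748
β_Durant = 0.06669 / 0.03730 = 1.7879
β_P = Σ w_i β_i = 0.40×0.8217 + 0.10×1.4941 + 0.06×0.5145 + 0.23×0.6748 + 0.21×1.7879 = 1.0396
MRP = 12.1% − 2.9% = 9.20%
E(R_P) = R_f + β_P × MRP = 2.9% + 1.0396 × 9.2% = 12.46%

12.46%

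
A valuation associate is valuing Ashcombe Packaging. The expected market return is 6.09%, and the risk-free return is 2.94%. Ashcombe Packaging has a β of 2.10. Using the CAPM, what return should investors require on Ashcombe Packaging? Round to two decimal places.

Market risk premium = E(R_m) − R_f = 6.09% − 2.94% = 3.15%
E(R) = R_f + β × MRP = 2.94% + 2.10 × 3.15% = 9.56%

9.56%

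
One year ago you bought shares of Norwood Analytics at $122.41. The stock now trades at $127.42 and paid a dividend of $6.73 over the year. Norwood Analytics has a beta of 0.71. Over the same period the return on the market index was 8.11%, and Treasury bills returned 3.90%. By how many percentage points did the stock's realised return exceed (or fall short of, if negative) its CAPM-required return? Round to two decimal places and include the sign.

+2.70%

Realised HPR = (P1 + D1 − P0) / P0 = (127.42 + 6.73 − 122.41) / 122.41 = 11.74 / 122.41 = 9.5907%
MRP = 8.11% − 3.90% = 4.21%
CAPM required = R_f + β·MRP = 3.90% + 0.71 × 4.21% = 6.8891%
α = realised − required = 9.5907% − 6.8891% = +2.70%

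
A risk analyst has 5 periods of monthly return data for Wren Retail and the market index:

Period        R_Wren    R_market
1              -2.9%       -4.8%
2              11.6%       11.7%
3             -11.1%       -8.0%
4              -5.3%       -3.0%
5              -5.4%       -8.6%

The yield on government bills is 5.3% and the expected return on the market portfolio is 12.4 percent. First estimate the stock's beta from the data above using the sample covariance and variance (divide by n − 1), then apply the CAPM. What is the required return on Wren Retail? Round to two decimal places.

Mean R_i = (-2.9 + 11.6 − 11.1 − 5.3 − 5.4) / 5 = -2.6200%
Mean R_m = (-4.8 + 11.7 − 8.0 − 3.0 − 8.6) / 5 = -2.5400%
Σ(R_i − R̄_i)(R_m − R̄_m) = 267.5060  ⇒  Cov = 267.5060 / 4 = 66.8765
Σ(R_m − R̄_m)² = 274.6320  ⇒  Var(R_m) = 274.6320 / 4 = 68.6580
β = Cov / Var(R_m) = 66.8765 / 68.6580 = 0.9741
MRP = 12.4% − 5.3% = 7.10%
E(R) = R_f + β × MRP = 5.3% + 0.9741 × 7.1% = 12.22%

12.22%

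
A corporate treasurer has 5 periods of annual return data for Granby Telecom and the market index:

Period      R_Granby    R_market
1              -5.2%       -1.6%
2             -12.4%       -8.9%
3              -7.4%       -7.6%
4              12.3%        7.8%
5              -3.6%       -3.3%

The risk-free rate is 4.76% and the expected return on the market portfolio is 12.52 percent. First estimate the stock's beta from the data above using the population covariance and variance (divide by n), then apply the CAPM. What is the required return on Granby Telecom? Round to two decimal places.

15.38%

Mean R_i = (-5.2 − 12.4 − 7.4 + 12.3 − 3.6) / 5 = -3.2600%
Mean R_m = (-1.6 − 8.9 − 7.6 + 7.8 − 3.3) / 5 = -2.7200%
Σ(R_i − R̄_i)(R_m − R̄_m) = 238.4040  ⇒  Cov = 238.4040 / 5 = 47.6808
Σ(R_m − R̄_m)² = 174.2680  ⇒  Var(R_m) = 174.2680 / 5 = 34.8536
β = Cov / Var(R_m) = 47.6808 / 34.8536 = 1.3680
MRP = 12.52% − 4.76% = 7.76%
E(R) = R_f + β × MRP = 4.76% + 1.3680 × 7.76% = 15.38%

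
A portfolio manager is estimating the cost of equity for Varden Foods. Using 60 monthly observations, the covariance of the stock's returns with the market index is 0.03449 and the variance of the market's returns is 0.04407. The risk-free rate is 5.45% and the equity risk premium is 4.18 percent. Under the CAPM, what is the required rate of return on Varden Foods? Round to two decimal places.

8.72%

β = Cov(R_i, R_m) / Var(R_m) = 0.03449 / 0.04407 = 0.7826
E(R) = R_f + β × MRP = 5.45% + 0.7826 × 4.18% = 8.72%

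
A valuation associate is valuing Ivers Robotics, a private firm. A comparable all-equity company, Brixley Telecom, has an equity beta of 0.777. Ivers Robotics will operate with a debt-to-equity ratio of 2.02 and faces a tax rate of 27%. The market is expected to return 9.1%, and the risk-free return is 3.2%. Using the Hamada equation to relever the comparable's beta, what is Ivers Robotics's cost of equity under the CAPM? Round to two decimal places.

β_L = β_U × [1 + (1 − t)(D/E)] = 0.777 × [1 + (1 − 0.27) × 2.02]
    = 0.777 × [1 + 0.73 × 2.02] = 0.777 × 2.4746 = 1.9228
MRP = 9.1% − 3.2% = 5.90%
E(R) = R_f + β_L × MRP = 3.2% + 1.9228 × 5.9% = 14.54%

14.54%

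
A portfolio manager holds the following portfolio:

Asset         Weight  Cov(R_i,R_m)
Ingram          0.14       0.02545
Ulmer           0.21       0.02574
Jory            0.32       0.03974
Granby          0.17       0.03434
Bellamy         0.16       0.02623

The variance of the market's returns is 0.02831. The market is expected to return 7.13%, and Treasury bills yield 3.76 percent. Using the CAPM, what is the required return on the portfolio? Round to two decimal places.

β_Ingram = 0.02545 / 0.02831 = 0.8990
β_Ulmer = 0.02574 / 0.02831 = 0.9092
β_Jory = 0.03974 / 0.02831 = 1.4037
β_Granby = 0.03434 / 0.02831 = 1.2130
β_Bellamy = 0.02623 / 0.02831 = 0.9265
β_P = Σ w_i β_i = 0.14×0.8990 + 0.21×0.9092 + 0.32×1.4037 + 0.17×1.2130 + 0.16×0.9265 = 1.1204
MRP = 7.13% − 3.76% = 3.37%
E(R_P) = R_f + β_P × MRP = 3.76% + 1.1204 × 3.37% = 7.54%

7.54%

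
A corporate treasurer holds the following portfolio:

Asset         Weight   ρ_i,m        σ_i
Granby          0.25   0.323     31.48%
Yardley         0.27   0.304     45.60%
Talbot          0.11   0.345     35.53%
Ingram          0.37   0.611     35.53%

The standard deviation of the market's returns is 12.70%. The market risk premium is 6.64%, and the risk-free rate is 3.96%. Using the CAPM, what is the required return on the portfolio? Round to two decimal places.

β_Granby = 0.323 × 31.48% / 12.70% = 0.8006
β_Yardley = 0.304 × 45.60% / 12.70% = 1.0915
β_Talbot = 0.345 × 35.53% / 12.70% = 0.9652
β_Ingram = 0.611 × 35.53% / 12.70% = 1.7094
β_P = Σ w_i β_i = 0.25×0.8006 + 0.27×1.0915 + 0.11×0.9652 + 0.37×1.7094 = 1.2335
E(R_P) = R_f + β_P × MRP = 3.96% + 1.2335 × 6.64% = 12.15%

12.15%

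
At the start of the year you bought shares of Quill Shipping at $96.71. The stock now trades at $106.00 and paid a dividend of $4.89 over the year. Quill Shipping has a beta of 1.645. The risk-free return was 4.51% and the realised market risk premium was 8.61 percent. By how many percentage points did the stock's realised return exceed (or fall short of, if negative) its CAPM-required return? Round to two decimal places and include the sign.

Realised HPR = (P1 + D1 − P0) / P0 = (106.00 + 4.89 − 96.71) / 96.71 = 14.18 / 96.71 = 14.6624%
CAPM required = R_f + β·MRP = 4.51% + 1.645 × 8.61% = 18.67345%
α = realised − required = 14.6624% − 18.67345% = -4.01%

-4.01%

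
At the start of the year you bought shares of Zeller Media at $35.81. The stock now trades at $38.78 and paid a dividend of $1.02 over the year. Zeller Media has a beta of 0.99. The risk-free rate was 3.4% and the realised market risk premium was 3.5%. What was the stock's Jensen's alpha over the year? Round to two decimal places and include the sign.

Realised HPR = (P1 + D1 − P0) / P0 = (38.78 + 1.02 − 35.81) / 35.81 = 3.99 / 35.81 = 11.1421%
CAPM required = R_f + β·MRP = 3.4% + 0.99 × 3.5% = 6.8650%
α = realised − required = 11.1421% − 6.8650% = +4.28%

+4.28%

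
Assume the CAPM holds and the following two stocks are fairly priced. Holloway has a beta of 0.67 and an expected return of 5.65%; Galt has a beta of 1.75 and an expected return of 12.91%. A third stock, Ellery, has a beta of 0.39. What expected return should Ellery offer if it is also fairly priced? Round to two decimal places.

MRP (SML slope) = (12.91% − 5.65%) / (1.75 − 0.67) = 7.26% / 1.08 = 6.7222%
R_f (intercept) = 5.65% − 0.67 × 6.7222% = 1.1461%
E(R_Ellery) = R_f + β × MRP = 1.1461% + 0.39 × 6.7222% = 3.77%

3.77%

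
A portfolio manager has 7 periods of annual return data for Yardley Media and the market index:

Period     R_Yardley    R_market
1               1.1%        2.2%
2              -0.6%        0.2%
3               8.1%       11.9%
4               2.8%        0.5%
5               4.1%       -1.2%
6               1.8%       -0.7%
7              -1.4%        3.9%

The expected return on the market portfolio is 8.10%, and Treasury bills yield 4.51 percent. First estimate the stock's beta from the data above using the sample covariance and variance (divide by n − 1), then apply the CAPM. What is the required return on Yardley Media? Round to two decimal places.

Mean R_i = (1.1 − 0.6 + 8.1 + 2.8 + 4.1 + 1.8 − 1.4) / 7 = 2.2714%
Mean R_m = (2.2 + 0.2 + 11.9 + 0.5 − 1.2 − 0.7 + 3.9) / 7 = 2.4000%
Σ(R_i − R̄_i)(R_m − R̄_m) = 50.2900  ⇒  Cov = 50.2900 / 6 = 8.3817
Σ(R_m − R̄_m)² = 123.5600  ⇒  Var(R_m) = 123.5600 / 6 = 20.5933
β = Cov / Var(R_m) = 8.3817 / 20.5933 = 0.4070
MRP = 8.10% − 4.51% = 3.59%
E(R) = R_f + β × MRP = 4.51% + 0.4070 × 3.59% = 5.97%

5.97%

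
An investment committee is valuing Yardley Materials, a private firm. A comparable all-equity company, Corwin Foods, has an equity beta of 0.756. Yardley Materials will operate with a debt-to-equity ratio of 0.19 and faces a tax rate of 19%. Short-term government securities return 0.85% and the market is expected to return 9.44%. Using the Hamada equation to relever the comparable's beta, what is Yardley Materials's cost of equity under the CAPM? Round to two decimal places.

β_L = β_U × [1 + (1 − t)(D/E)] = 0.756 × [1 + (1 − 0.19) × 0.19]
    = 0.756 × [1 + 0.81 × 0.19] = 0.756 × 1.1539 = 0.8723
MRP = 9.44% − 0.85% = 8.59%
E(R) = R_f + β_L × MRP = 0.85% + 0.8723 × 8.59% = 8.34%

8.34%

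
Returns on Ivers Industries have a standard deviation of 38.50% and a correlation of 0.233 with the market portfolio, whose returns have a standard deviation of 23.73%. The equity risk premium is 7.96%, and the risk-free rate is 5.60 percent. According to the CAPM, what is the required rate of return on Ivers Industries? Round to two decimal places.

β = ρ × σ_i / σ_m = 0.233 × 38.50% / 23.73% = 0.3780
E(R) = 5.60% + 0.3780 × 7.96% = 8.61%

8.61%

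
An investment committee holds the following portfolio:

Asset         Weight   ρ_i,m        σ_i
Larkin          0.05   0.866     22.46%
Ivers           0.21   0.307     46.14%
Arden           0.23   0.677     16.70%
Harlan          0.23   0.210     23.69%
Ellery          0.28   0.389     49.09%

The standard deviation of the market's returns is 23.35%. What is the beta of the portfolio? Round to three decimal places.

β_Larkin = 0.866 × 22.46% / 23.35% = 0.8330
β_Ivers = 0.307 × 46.14% / 23.35% = 0.6066
β_Arden = 0.677 × 16.70% / 23.35% = 0.4842
β_Harlan = 0.210 × 23.69% / 23.35% = 0.2131
β_Ellery = 0.389 × 49.09% / 23.35% = 0.8178
β_P = Σ w_i β_i = 0.05×0.8330 + 0.21×0.6066 + 0.23×0.4842 + 0.23×0.2131 + 0.28×0.8178 = 0.5584

0.558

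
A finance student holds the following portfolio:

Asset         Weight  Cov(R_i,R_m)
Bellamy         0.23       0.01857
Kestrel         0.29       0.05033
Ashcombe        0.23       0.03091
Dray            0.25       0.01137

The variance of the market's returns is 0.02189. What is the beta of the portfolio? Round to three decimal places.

β_Bellamy = 0.01857 / 0.02189 = 0.8483
β_Kestrel = 0.05033 / 0.02189 = 2.2992
β_Ashcombe = 0.03091 / 0.02189 = 1.4121
β_Dray = 0.01137 / 0.02189 = 0.5194
β_P = Σ w_i β_i = 0.23×0.8483 + 0.29×2.2992 + 0.23×1.4121 + 0.25×0.5194 = 1.3165

1.317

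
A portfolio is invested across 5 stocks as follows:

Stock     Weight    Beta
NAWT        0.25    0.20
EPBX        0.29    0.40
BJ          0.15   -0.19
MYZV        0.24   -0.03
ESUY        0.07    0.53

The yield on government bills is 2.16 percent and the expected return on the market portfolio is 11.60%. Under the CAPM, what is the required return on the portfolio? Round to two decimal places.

β_P = Σ w_i β_i = 0.25×0.20 + 0.29×0.40 + 0.15×-0.19 + 0.24×-0.03 + 0.07×0.53 = 0.1674
MRP = 11.60% − 2.16% = 9.44%
E(R_P) = R_f + β_P × MRP = 2.16% + 0.1674 × 9.44% = 3.74%

3.74%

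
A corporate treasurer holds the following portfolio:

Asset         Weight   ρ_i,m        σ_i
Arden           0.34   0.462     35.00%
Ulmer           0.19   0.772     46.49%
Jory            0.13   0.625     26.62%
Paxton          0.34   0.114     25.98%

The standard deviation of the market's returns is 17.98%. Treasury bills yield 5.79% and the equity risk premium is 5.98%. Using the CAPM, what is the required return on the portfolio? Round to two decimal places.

β_Arden = 0.462 × 35.00% / 17.98% = 0.8993
β_Ulmer = 0.772 × 46.49% / 17.98% = 1.9961
β_Jory = 0.625 × 26.62% / 17.98% = 0.9253
β_Paxton = 0.114 × 25.98% / 17.98% = 0.1647
β_P = Σ w_i β_i = 0.34×0.8993 + 0.19×1.9961 + 0.13×0.9253 + 0.34×0.1647 = 0.8613
E(R_P) = R_f + β_P × MRP = 5.79% + 0.8613 × 5.98% = 10.94%

10.94%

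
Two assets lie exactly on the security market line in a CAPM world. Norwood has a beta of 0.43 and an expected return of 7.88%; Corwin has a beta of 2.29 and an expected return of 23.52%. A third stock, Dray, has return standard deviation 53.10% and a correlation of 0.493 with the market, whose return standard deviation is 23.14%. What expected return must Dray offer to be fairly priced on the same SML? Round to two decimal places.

MRP = (23.52% − 7.88%) / (2.29 − 0.43) = 8.4086%
R_f = 7.88% − 0.43 × 8.4086% = 4.2643%
β_Dray = ρ·σ_i/σ_m = 0.493 × 53.10 / 23.14 = 1.1313
E(R_Dray) = R_f + β × MRP = 4.2643% + 1.1313 × 8.4086% = 13.78%

13.78%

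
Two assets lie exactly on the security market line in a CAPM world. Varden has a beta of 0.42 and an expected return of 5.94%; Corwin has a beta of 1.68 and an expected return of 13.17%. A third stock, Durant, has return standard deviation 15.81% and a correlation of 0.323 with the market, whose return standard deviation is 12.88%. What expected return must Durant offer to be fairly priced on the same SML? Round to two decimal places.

MRP = (13.17% − 5.94%) / (1.68 − 0.42) = 5.7381%
R_f = 5.94% − 0.42 × 5.7381% = 3.5300%
β_Durant = ρ·σ_i/σ_m = 0.323 × 15.81 / 12.88 = 0.3965
E(R_Durant) = R_f + β × MRP = 3.5300% + 0.3965 × 5.7381% = 5.81%

5.81%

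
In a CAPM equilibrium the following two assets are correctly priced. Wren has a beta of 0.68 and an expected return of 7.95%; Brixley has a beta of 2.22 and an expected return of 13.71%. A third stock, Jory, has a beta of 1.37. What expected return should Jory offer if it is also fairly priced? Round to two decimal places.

MRP (SML slope) = (13.71% − 7.95%) / (2.22 − 0.68) = 5.76% / 1.54 = 3.7403%
R_f (intercept) = 7.95% − 0.68 × 3.7403% = 5.4066%
E(R_Jory) = R_f + β × MRP = 5.4066% + 1.37 × 3.7403% = 10.53%

10.53%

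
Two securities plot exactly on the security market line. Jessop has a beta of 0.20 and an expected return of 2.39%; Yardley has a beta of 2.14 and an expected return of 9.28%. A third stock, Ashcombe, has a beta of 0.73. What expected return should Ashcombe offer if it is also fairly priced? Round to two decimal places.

MRP (SML slope) = (9.28% − 2.39%) / (2.14 − 0.20) = 6.89% / 1.94 = 3.5515%
R_f (intercept) = 2.39% − 0.20 × 3.5515% = 1.6797%
E(R_Ashcombe) = R_f + β × MRP = 1.6797% + 0.73 × 3.5515% = 4.27%

4.27%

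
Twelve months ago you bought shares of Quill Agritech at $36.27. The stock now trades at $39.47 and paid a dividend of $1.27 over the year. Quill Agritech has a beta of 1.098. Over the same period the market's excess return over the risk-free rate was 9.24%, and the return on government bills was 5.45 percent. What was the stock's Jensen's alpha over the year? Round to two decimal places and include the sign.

-3.27%

Realised HPR = (P1 + D1 − P0) / P0 = (39.47 + 1.27 − 36.27) / 36.27 = 4.47 / 36.27 = 12.3242%
CAPM required = R_f + β·MRP = 5.45% + 1.098 × 9.24% = 15.59552%
α = realised − required = 12.3242% − 15.59552% = -3.27%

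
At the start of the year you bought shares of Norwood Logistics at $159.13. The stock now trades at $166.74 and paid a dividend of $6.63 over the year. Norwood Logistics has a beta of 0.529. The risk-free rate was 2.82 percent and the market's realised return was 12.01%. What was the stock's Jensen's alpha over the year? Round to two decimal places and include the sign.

Realised HPR = (P1 + D1 − P0) / P0 = (166.74 + 6.63 − 159.13) / 159.13 = 14.24 / 159.13 = 8.9487%
MRP = 12.01% − 2.82% = 9.19%
CAPM required = R_f + β·MRP = 2.82% + 0.529 × 9.19% = 7.68151%
α = realised − required = 8.9487% − 7.68151% = +1.27%

+1.27%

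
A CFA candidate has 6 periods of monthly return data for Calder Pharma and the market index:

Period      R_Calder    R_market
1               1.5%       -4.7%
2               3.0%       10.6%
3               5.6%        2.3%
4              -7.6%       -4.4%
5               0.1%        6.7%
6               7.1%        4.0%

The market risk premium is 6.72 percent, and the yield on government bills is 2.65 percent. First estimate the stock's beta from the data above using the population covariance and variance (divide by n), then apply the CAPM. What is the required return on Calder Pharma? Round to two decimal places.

5.44%

Mean R_i = (1.5 + 3.0 + 5.6 − 7.6 + 0.1 + 7.1) / 6 = 1.6167%
Mean R_m = (-4.7 + 10.6 + 2.3 − 4.4 + 6.7 + 4.0) / 6 = 2.4167%
Σ(R_i − R̄_i)(R_m − R̄_m) = 76.6983  ⇒  Cov = 76.6983 / 6 = 12.7831
Σ(R_m − R̄_m)² = 184.9483  ⇒  Var(R_m) = 184.9483 / 6 = 30.8247
β = Cov / Var(R_m) = 12.7831 / 30.8247 = 0.4147
E(R) = R_f + β × MRP = 2.65% + 0.4147 × 6.72% = 5.44%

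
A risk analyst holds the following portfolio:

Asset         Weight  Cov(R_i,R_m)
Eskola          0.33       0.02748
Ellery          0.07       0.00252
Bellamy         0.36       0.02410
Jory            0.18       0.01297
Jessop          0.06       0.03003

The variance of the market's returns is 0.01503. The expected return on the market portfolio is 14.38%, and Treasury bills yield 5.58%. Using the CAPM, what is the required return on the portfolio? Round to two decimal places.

β_Eskola = 0.02748 / 0.01503 = 1.8283
β_Ellery = 0.00252 / 0.01503 = 0.1677
β_Bellamy = 0.02410 / 0.01503 = 1.6035
β_Jory = 0.01297 / 0.01503 = 0.8629
β_Jessop = 0.03003 / 0.01503 = 1.9980
β_P = Σ w_i β_i = 0.33×1.8283 + 0.07×0.1677 + 0.36×1.6035 + 0.18×0.8629 + 0.06×1.9980 = 1.4675
MRP = 14.38% − 5.58% = 8.80%
E(R_P) = R_f + β_P × MRP = 5.58% + 1.4675 × 8.80% = 18.49%

18.49%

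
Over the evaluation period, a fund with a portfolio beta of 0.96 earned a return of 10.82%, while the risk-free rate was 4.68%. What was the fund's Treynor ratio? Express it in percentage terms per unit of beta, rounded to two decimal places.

Treynor = (R_P − R_f) / β_P = (10.82% − 4.68%) / 0.9600 = 6.14% / 0.9600 = 6.40%

6.40%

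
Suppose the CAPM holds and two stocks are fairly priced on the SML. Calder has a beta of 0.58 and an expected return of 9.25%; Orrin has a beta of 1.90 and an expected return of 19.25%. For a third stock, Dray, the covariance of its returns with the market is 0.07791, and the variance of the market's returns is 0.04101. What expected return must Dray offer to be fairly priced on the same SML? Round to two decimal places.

19.25%

MRP = (19.25% − 9.25%) / (1.90 − 0.58) = 7.5758%
R_f = 9.25% − 0.58 × 7.5758% = 4.8560%
β_Dray = Cov / Var(R_m) = 0.07791 / 0.04101 = 1.8998
E(R_Dray) = R_f + β × MRP = 4.8560% + 1.8998 × 7.5758% = 19.25%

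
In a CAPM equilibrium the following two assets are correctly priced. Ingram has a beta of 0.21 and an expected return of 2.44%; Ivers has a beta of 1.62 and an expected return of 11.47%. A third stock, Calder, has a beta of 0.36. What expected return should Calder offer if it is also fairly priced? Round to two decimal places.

3.40%

MRP (SML slope) = (11.47% − 2.44%) / (1.62 − 0.21) = 9.03% / 1.41 = 6.4043%
R_f (intercept) = 2.44% − 0.21 × 6.4043% = 1.0951%
E(R_Calder) = R_f + β × MRP = 1.0951% + 0.36 × 6.4043% = 3.40%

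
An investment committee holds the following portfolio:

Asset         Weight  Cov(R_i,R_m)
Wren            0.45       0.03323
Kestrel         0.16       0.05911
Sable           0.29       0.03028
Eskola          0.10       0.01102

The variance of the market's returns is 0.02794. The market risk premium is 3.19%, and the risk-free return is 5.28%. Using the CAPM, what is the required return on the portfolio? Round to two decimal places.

9.20%

β_Wren = 0.03323 / 0.02794 = 1.1893
β_Kestrel = 0.05911 / 0.02794 = 2.1156
β_Sable = 0.03028 / 0.02794 = 1.0838
β_Eskola = 0.01102 / 0.02794 = 0.3944
β_P = Σ w_i β_i = 0.45×1.1893 + 0.16×2.1156 + 0.29×1.0838 + 0.10×0.3944 = 1.2274
E(R_P) = R_f + β_P × MRP = 5.28% + 1.2274 × 3.19% = 9.20%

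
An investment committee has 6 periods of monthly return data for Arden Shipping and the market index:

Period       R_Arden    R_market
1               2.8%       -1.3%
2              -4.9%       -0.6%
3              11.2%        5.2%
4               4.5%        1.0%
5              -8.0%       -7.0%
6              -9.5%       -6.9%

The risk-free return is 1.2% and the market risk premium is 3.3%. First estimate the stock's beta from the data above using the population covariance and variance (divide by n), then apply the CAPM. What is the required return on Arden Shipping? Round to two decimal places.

6.46%

Mean R_i = (2.8 − 4.9 + 11.2 + 4.5 − 8.0 − 9.5) / 6 = -0.6500%
Mean R_m = (-1.3 − 0.6 + 5.2 + 1.0 − 7.0 − 6.9) / 6 = -1.6000%
Σ(R_i − R̄_i)(R_m − R̄_m) = 177.3500  ⇒  Cov = 177.3500 / 6 = 29.5583
Σ(R_m − R̄_m)² = 111.3400  ⇒  Var(R_m) = 111.3400 / 6 = 18.5567
β = Cov / Var(R_m) = 29.5583 / 18.5567 = 1.5929
E(R) = R_f + β × MRP = 1.2% + 1.5929 × 3.3% = 6.46%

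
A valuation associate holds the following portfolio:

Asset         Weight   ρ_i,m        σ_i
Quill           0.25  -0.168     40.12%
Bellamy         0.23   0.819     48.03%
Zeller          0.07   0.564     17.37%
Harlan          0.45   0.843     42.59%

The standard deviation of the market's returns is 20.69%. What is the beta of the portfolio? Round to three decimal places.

1.170

β_Quill = -0.168 × 40.12% / 20.69% = -0.3258
β_Bellamy = 0.819 × 48.03% / 20.69% = 1.9012
β_Zeller = 0.564 × 17.37% / 20.69% = 0.4735
β_Harlan = 0.843 × 42.59% / 20.69% = 1.7353
β_P = Σ w_i β_i = 0.25×-0.3258 + 0.23×1.9012 + 0.07×0.4735 + 0.45×1.7353 = 1.1699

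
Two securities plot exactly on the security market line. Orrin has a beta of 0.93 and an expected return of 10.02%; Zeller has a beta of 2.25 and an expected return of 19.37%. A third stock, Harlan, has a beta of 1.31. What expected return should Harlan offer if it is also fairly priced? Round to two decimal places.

MRP (SML slope) = (19.37% − 10.02%) / (2.25 − 0.93) = 9.35% / 1.32 = 7.0833%
R_f (intercept) = 10.02% − 0.93 × 7.0833% = 3.4325%
E(R_Harlan) = R_f + β × MRP = 3.4325% + 1.31 × 7.0833% = 12.71%

12.71%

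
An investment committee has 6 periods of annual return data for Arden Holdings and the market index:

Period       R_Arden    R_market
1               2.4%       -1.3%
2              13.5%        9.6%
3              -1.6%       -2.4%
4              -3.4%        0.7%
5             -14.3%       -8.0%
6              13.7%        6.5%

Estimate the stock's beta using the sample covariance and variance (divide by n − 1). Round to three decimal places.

Mean R_i = (2.4 + 13.5 − 1.6 − 3.4 − 14.3 + 13.7) / 6 = 1.7167%
Mean R_m = (-1.3 + 9.6 − 2.4 + 0.7 − 8.0 + 6.5) / 6 = 0.8500%
Σ(R_i − R̄_i)(R_m − R̄_m) = 322.6350  ⇒  Cov = 322.6350 / 5 = 64.5270
Σ(R_m − R̄_m)² = 202.0150  ⇒  Var(R_m) = 202.0150 / 5 = 40.4030
β = Cov / Var(R_m) = 64.5270 / 40.4030 = 1.5971

1.597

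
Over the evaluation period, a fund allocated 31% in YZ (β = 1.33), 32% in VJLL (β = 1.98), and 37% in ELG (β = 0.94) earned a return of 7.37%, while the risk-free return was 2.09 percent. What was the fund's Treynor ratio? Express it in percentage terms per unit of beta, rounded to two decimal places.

3.79%

β_P = 0.31×1.33 + 0.32×1.98 + 0.37×0.94 = 1.3937
Treynor = (R_P − R_f) / β_P = (7.37% − 2.09%) / 1.3937 = 5.28% / 1.3937 = 3.79%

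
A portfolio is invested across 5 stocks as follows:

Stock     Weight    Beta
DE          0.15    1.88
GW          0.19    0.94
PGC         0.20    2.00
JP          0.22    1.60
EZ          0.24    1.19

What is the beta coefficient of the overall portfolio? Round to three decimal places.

β_P = Σ w_i β_i = 0.15×1.88 + 0.19×0.94 + 0.20×2.00 + 0.22×1.60 + 0.24×1.19 = 1.4982

1.498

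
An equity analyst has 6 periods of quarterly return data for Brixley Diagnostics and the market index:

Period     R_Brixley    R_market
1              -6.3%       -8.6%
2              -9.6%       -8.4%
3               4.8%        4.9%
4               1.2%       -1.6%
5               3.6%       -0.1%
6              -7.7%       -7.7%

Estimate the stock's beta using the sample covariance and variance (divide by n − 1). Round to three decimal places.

Mean R_i = (-6.3 − 9.6 + 4.8 + 1.2 + 3.6 − 7.7) / 6 = -2.3333%
Mean R_m = (-8.6 − 8.4 + 4.9 − 1.6 − 0.1 − 7.7) / 6 = -3.5833%
Σ(R_i − R̄_i)(R_m − R̄_m) = 165.1833  ⇒  Cov = 165.1833 / 5 = 33.0367
Σ(R_m − R̄_m)² = 153.3483  ⇒  Var(R_m) = 153.3483 / 5 = 30.6697
β = Cov / Var(R_m) = 33.0367 / 30.6697 = 1.0772

1.077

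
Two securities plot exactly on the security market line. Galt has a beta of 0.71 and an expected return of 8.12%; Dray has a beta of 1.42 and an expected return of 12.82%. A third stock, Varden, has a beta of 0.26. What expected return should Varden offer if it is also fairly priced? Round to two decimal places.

MRP (SML slope) = (12.82% − 8.12%) / (1.42 − 0.71) = 4.70% / 0.71 = 6.6197%
R_f (intercept) = 8.12% − 0.71 × 6.6197% = 3.4200%
E(R_Varden) = R_f + β × MRP = 3.4200% + 0.26 × 6.6197% = 5.14%

5.14%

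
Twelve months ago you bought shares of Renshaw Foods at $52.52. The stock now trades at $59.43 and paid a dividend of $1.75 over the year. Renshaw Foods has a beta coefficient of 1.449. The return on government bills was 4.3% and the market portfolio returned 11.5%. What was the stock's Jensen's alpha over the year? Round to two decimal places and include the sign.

+1.76%

Realised HPR = (P1 + D1 − P0) / P0 = (59.43 + 1.75 − 52.52) / 52.52 = 8.66 / 52.52 = 16.4890%
MRP = 11.5% − 4.3% = 7.20%
CAPM required = R_f + β·MRP = 4.3% + 1.449 × 7.2% = 14.7328%
α = realised − required = 16.4890% − 14.7328% = +1.76%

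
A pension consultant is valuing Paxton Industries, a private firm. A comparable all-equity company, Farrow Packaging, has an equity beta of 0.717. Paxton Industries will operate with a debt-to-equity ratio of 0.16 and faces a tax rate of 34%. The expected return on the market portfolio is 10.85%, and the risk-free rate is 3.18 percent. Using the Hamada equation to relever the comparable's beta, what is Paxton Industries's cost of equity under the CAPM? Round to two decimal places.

9.26%

β_L = β_U × [1 + (1 − t)(D/E)] = 0.717 × [1 + (1 − 0.34) × 0.16]
    = 0.717 × [1 + 0.66 × 0.16] = 0.717 × 1.1056 = 0.7927
MRP = 10.85% − 3.18% = 7.67%
E(R) = R_f + β_L × MRP = 3.18% + 0.7927 × 7.67% = 9.26%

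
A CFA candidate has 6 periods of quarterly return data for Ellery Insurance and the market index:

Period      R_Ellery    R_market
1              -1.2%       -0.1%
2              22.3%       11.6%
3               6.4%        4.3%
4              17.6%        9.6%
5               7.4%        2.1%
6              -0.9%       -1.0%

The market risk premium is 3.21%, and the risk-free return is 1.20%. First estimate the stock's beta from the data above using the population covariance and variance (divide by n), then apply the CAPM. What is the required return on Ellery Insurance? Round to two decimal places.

Mean R_i = (-1.2 + 22.3 + 6.4 + 17.6 + 7.4 − 0.9) / 6 = 8.6000%
Mean R_m = (-0.1 + 11.6 + 4.3 + 9.6 + 2.1 − 1.0) / 6 = 4.4167%
Σ(R_i − R̄_i)(R_m − R̄_m) = 243.8200  ⇒  Cov = 243.8200 / 6 = 40.6367
Σ(R_m − R̄_m)² = 133.5883  ⇒  Var(R_m) = 133.5883 / 6 = 22.2647
β = Cov / Var(R_m) = 40.6367 / 22.2647 = 1.8252
E(R) = R_f + β × MRP = 1.20% + 1.8252 × 3.21% = 7.06%

7.06%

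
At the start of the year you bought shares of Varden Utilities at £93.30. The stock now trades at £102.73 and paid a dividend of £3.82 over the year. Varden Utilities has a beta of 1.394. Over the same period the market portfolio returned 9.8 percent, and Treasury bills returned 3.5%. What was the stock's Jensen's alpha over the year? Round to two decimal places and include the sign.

Realised HPR = (P1 + D1 − P0) / P0 = (102.73 + 3.82 − 93.30) / 93.30 = 13.25 / 93.30 = 14.2015%
MRP = 9.8% − 3.5% = 6.30%
CAPM required = R_f + β·MRP = 3.5% + 1.394 × 6.3% = 12.2822%
α = realised − required = 14.2015% − 12.2822% = +1.92%

+1.92%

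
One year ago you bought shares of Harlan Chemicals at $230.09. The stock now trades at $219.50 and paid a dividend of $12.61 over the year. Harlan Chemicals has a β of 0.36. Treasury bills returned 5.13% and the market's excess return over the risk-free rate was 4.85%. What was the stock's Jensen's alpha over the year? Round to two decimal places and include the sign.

-6.00%

Realised HPR = (P1 + D1 − P0) / P0 = (219.50 + 12.61 − 230.09) / 230.09 = 2.02 / 230.09 = 0.8779%
CAPM required = R_f + β·MRP = 5.13% + 0.36 × 4.85% = 6.8760%
α = realised − required = 0.8779% − 6.8760% = -6.00%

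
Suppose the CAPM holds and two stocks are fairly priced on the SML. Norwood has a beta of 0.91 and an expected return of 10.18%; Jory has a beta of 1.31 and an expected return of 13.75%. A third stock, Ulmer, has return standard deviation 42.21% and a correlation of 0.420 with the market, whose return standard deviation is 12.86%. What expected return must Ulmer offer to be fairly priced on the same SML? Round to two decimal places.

14.36%

MRP = (13.75% − 10.18%) / (1.31 − 0.91) = 8.9250%
R_f = 10.18% − 0.91 × 8.9250% = 2.0583%
β_Ulmer = ρ·σ_i/σ_m = 0.420 × 42.21 / 12.86 = 1.3786
E(R_Ulmer) = R_f + β × MRP = 2.0583% + 1.3786 × 8.9250% = 14.36%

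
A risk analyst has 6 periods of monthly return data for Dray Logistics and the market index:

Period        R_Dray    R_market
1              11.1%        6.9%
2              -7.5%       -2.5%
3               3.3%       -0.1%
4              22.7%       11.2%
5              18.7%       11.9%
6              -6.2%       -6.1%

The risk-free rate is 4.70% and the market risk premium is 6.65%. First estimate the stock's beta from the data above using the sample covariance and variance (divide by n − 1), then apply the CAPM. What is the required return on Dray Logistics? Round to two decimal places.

15.53%

Mean R_i = (11.1 − 7.5 + 3.3 + 22.7 + 18.7 − 6.2) / 6 = 7.0167%
Mean R_m = (6.9 − 2.5 − 0.1 + 11.2 + 11.9 − 6.1) / 6 = 3.5500%
Σ(R_i − R̄_i)(R_m − R̄_m) = 460.1450  ⇒  Cov = 460.1450 / 5 = 92.0290
Σ(R_m − R̄_m)² = 282.5150  ⇒  Var(R_m) = 282.5150 / 5 = 56.5030
β = Cov / Var(R_m) = 92.0290 / 56.5030 = 1.6287
E(R) = R_f + β × MRP = 4.70% + 1.6287 × 6.65% = 15.53%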